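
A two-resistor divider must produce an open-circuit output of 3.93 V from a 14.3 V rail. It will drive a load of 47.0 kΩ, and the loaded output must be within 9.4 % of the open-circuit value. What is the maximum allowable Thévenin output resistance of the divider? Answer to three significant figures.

Loading drop = R_th/(R_th + R_L) ≤ 0.0940, so R_th ≤ R_L · ε/(1−ε) = 47.0 kΩ × 0.0940/0.9060 = 4.88 kΩ.

R_th ≤ 4.88 kΩ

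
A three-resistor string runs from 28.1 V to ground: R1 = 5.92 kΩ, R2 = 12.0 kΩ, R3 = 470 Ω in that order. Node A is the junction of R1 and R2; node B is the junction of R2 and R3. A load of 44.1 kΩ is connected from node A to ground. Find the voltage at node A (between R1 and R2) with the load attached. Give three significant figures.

V ≈ 17.5 V

Below node A the series string R2+R3 = 12470 Ω sits in parallel with the 44100 Ω load: 9721 Ω.
V_A = 28.1 × 9721/(5920 + 9721) = 17.5 V.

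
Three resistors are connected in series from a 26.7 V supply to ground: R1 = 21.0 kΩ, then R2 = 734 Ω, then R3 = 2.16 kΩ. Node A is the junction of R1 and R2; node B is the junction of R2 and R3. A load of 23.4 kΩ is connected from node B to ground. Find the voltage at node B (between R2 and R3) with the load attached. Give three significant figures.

V ≈ 2.23 V

At node B, R3 is in parallel with the load: R3‖R_L = 1977 Ω.
Below node A the resistance is R2 + (R3‖R_L) = 2711 Ω, so V_A = 26.7 × 2711/23710 = 3.053 V.
Then V_B = V_A × (R3‖R_L)/(R2 + R3‖R_L) = 3.053 × 1977/2711 = 2.23 V.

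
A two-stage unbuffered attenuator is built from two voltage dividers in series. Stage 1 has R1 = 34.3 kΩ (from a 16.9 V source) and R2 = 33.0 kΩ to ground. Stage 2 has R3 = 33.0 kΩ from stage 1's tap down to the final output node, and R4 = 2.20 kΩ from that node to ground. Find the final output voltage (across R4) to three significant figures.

Stage 2 presents R3+R4 = 35.20 kΩ as a load on stage 1's tap.
Stage 1's lower leg becomes R2‖(R3+R4) = 17.03 kΩ, so V_mid = 16.9 × 17.03/51.33 = 5.607 V.
Stage 2 is itself unloaded: V_out = V_mid × R4/(R3+R4) = 5.607 × 2.20/35.20 = 0.350 V.

V_out ≈ 0.350 V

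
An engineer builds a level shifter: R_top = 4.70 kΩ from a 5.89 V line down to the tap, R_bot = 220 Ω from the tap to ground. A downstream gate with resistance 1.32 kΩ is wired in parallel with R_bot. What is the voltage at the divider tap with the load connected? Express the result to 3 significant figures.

V_out ≈ 0.227 V

The load sits in parallel with R_bot: R_bot‖R_L = (220 × 1320) / (220 + 1320) = 188.6 Ω.
V_out = 5.89 × 188.6 / (4700 + 188.6) = 5.89 × 188.6/4889 = 0.227 V.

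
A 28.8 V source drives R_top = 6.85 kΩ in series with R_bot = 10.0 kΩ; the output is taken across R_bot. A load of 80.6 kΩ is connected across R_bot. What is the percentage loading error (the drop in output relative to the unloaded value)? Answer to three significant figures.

The divider's output (Thévenin) resistance is R_top‖R_bot = 4.065 kΩ.
Fractional drop under load = R_th/(R_th + R_L) = 4.065 / (4.065 + 80.6) = 0.04802.
So the output falls by 4.80 %.

4.80 %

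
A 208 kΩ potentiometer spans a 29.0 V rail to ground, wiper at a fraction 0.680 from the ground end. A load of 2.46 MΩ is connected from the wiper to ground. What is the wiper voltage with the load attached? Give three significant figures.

The wiper splits the pot into (1−α)R = 66.56 kΩ above and αR = 141.4 kΩ below.
Lower section ‖ load = 133.7 kΩ.
V_wiper = 29.0 × 133.7/(66.56 + 133.7) = 19.4 V.

V ≈ 19.4 V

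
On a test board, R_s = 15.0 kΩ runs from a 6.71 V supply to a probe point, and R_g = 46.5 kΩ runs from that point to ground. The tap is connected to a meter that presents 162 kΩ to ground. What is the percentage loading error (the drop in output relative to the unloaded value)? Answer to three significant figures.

6.54 %

The divider's output (Thévenin) resistance is R_s‖R_g = 11.34 kΩ.
Fractional drop under load = R_th/(R_th + R_L) = 11.34 / (11.34 + 162) = 0.06543.
So the output falls by 6.54 %.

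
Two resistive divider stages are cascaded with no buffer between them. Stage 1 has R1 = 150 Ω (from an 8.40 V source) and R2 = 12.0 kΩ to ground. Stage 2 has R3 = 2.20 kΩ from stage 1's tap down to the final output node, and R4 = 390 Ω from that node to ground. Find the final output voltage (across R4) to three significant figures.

V_out ≈ 1.18 V

Stage 2 presents R3+R4 = 2590 Ω as a load on stage 1's tap.
Stage 1's lower leg becomes R2‖(R3+R4) = 2130 Ω, so V_mid = 8.40 × 2130/2280 = 7.847 V.
Stage 2 is itself unloaded: V_out = V_mid × R4/(R3+R4) = 7.847 × 390/2590 = 1.18 V.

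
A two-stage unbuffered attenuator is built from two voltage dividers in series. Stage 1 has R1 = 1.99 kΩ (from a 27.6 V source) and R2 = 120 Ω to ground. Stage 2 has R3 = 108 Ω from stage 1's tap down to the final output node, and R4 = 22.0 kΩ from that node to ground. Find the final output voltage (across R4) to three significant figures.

Stage 2 presents R3+R4 = 22110 Ω as a load on stage 1's tap.
Stage 1's lower leg becomes R2‖(R3+R4) = 119.4 Ω, so V_mid = 27.6 × 119.4/2109 = 1.562 V.
Stage 2 is itself unloaded: V_out = V_mid × R4/(R3+R4) = 1.562 × 22000/22110 = 1.55 V.

V_out ≈ 1.55 V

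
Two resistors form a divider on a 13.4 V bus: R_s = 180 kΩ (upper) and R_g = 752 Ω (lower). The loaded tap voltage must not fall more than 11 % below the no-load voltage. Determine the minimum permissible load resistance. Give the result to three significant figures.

R_L(min) ≈ 6.06 kΩ

Output resistance R_th = R_s‖R_g = (180000 × 752)/180800 = 748.9 Ω.
The fractional drop is R_th/(R_th + R_L); requiring this ≤ 0.110 gives R_L ≥ R_th(1/0.110 − 1) = 748.9 × 8.091 = 6.06 kΩ.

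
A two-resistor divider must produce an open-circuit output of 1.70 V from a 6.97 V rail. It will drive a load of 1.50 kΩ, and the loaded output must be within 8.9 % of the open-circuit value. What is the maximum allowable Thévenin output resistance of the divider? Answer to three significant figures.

R_th ≤ 147 Ω

Loading drop = R_th/(R_th + R_L) ≤ 0.0890, so R_th ≤ R_L · ε/(1−ε) = 1.50 kΩ × 0.0890/0.9110 = 147 Ω.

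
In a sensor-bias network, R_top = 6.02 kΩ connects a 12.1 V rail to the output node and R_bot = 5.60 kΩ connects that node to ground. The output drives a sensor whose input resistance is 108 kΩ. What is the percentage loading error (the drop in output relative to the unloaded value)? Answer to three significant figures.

2.62 %

The divider's output (Thévenin) resistance is R_top‖R_bot = 2.901 kΩ.
Fractional drop under load = R_th/(R_th + R_L) = 2.901 / (2.901 + 108) = 0.02616.
So the output falls by 2.62 %.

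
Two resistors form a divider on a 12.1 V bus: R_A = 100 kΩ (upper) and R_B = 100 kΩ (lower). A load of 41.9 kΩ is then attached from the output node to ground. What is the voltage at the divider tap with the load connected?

The load sits in parallel with R_B: R_B‖R_L = (100 × 41.9) / (100 + 41.9) = 29.53 kΩ.
V_out = 12.1 × 29.53 / (100 + 29.53) = 12.1 × 29.53/129.5 = 2.76 V.

V_out ≈ 2.76 V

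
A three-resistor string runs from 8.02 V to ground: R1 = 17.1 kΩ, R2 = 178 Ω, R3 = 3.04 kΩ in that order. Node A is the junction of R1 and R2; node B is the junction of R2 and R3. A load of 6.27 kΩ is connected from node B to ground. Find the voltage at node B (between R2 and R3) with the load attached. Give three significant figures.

At node B, R3 is in parallel with the load: R3‖R_L = 2047 Ω.
Below node A the resistance is R2 + (R3‖R_L) = 2225 Ω, so V_A = 8.02 × 2225/19330 = 0.9235 V.
Then V_B = V_A × (R3‖R_L)/(R2 + R3‖R_L) = 0.9235 × 2047/2225 = 0.850 V.

V ≈ 0.850 V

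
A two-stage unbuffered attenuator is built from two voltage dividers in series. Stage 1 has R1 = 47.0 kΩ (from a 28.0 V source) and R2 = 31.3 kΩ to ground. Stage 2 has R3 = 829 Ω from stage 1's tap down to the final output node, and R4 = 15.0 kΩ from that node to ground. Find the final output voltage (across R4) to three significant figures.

Stage 2 presents R3+R4 = 15830 Ω as a load on stage 1's tap.
Stage 1's lower leg becomes R2‖(R3+R4) = 10510 Ω, so V_mid = 28.0 × 10510/57510 = 5.118 V.
Stage 2 is itself unloaded: V_out = V_mid × R4/(R3+R4) = 5.118 × 15000/15830 = 4.85 V.

V_out ≈ 4.85 V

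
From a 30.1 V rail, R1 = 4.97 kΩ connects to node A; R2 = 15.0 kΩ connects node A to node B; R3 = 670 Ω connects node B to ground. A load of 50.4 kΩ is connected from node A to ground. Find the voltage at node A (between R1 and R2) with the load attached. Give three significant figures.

Below node A the series string R2+R3 = 15670 Ω sits in parallel with the 50400 Ω load: 11950 Ω.
V_A = 30.1 × 11950/(4970 + 11950) = 21.3 V.

V ≈ 21.3 V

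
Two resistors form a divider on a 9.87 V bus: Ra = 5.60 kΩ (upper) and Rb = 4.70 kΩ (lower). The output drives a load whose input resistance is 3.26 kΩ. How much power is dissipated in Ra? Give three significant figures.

Total resistance from the source is Ra + (Rb‖R_L) = 7.525 kΩ, so I = 9.87/7.525 kΩ = 1.312 mA.
P = I²·Ra = (1.312 mA)² × 5.60 kΩ = 9.63 mW.

P ≈ 9.63 mW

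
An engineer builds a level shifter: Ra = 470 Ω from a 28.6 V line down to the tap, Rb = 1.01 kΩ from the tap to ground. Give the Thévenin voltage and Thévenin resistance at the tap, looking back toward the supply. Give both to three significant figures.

V_th is the open-circuit tap voltage: 28.6 × 1010/(470 + 1010) = 19.5 V.
With the supply zeroed, Ra and Rb appear in parallel from the tap: R_th = Ra‖Rb = (470 × 1010)/1480 = 321 Ω.

V_th = 19.5 V, R_th = 321 Ω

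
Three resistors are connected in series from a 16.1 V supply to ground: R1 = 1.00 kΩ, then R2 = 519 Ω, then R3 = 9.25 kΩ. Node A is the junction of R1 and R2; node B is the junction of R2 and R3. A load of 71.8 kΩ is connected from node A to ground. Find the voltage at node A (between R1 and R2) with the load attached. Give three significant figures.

V ≈ 14.4 V

Below node A the series string R2+R3 = 9769 Ω sits in parallel with the 71800 Ω load: 8599 Ω.
V_A = 16.1 × 8599/(1000 + 8599) = 14.4 V.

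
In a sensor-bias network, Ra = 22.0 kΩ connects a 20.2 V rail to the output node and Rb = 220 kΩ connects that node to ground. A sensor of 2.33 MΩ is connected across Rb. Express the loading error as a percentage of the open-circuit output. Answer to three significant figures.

0.851 %

The divider's output (Thévenin) resistance is Ra‖Rb = 20.00 kΩ.
Fractional drop under load = R_th/(R_th + R_L) = 20.00 / (20.00 + 2330) = 0.008511.
So the output falls by 0.851 %.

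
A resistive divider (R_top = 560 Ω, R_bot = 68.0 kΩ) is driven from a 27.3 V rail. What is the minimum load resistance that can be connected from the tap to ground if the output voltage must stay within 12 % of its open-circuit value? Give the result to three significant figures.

Output resistance R_th = R_top‖R_bot = (560 × 68000)/68560 = 555.4 Ω.
The fractional drop is R_th/(R_th + R_L); requiring this ≤ 0.120 gives R_L ≥ R_th(1/0.120 − 1) = 555.4 × 7.333 = 4.07 kΩ.

R_L(min) ≈ 4.07 kΩ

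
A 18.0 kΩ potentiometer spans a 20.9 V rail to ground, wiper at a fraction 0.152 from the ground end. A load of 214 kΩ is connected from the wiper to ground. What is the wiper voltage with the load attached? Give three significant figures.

V ≈ 3.14 V

The wiper splits the pot into (1−α)R = 15.26 kΩ above and αR = 2.736 kΩ below.
Lower section ‖ load = 2.701 kΩ.
V_wiper = 20.9 × 2.701/(15.26 + 2.701) = 3.14 V.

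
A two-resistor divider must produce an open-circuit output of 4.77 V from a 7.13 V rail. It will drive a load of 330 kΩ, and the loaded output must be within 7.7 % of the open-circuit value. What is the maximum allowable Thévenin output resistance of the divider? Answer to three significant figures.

R_th ≤ 27.5 kΩ

Loading drop = R_th/(R_th + R_L) ≤ 0.0770, so R_th ≤ R_L · ε/(1−ε) = 330 kΩ × 0.0770/0.9230 = 27.5 kΩ.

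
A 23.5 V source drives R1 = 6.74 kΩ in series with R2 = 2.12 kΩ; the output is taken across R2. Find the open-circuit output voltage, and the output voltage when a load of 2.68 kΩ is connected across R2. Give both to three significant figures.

Unloaded: 5.62 V; loaded: 3.51 V

Open-circuit: V = 23.5 × 2.12/(6.74 + 2.12) = 5.62 V.
With the load, R2 becomes R2‖R_L = 1.184 kΩ, so V = 23.5 × 1.184/7.924 = 3.51 V.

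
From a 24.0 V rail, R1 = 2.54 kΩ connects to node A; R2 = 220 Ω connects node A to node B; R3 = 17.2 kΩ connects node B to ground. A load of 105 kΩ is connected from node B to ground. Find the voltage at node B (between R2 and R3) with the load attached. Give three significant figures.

At node B, R3 is in parallel with the load: R3‖R_L = 14780 Ω.
Below node A the resistance is R2 + (R3‖R_L) = 15000 Ω, so V_A = 24.0 × 15000/17540 = 20.52 V.
Then V_B = V_A × (R3‖R_L)/(R2 + R3‖R_L) = 20.52 × 14780/15000 = 20.2 V.

V ≈ 20.2 V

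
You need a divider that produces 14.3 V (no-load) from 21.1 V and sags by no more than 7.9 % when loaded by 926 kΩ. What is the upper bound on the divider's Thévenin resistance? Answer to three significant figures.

Loading drop = R_th/(R_th + R_L) ≤ 0.0790, so R_th ≤ R_L · ε/(1−ε) = 926 kΩ × 0.0790/0.9210 = 79.4 kΩ.
(Any R1, R2 with R2/(R1+R2) = 0.678 and R1‖R2 ≤ 79.4 kΩ will meet the spec.)

R_th ≤ 79.4 kΩ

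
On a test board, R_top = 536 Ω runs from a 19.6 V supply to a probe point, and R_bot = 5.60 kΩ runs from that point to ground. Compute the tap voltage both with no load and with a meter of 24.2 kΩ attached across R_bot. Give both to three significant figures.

Unloaded: 17.9 V; loaded: 17.5 V

Open-circuit: V = 19.6 × 5600/(536 + 5600) = 17.9 V.
With the load, R_bot becomes R_bot‖R_L = 4548 Ω, so V = 19.6 × 4548/5084 = 17.5 V.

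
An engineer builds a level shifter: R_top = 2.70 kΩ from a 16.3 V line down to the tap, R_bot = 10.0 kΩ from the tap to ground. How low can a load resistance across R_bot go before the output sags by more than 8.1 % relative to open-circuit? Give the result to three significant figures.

Output resistance R_th = R_top‖R_bot = (2.70 × 10.0)/12.70 = 2.126 kΩ.
The fractional drop is R_th/(R_th + R_L); requiring this ≤ 0.0810 gives R_L ≥ R_th(1/0.0810 − 1) = 2.126 × 11.35 = 24.1 kΩ.

R_L(min) ≈ 24.1 kΩ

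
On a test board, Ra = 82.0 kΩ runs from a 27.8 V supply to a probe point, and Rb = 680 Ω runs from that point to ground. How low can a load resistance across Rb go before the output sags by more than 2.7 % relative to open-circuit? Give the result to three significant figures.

Output resistance R_th = Ra‖Rb = (82000 × 680)/82680 = 674.4 Ω.
The fractional drop is R_th/(R_th + R_L); requiring this ≤ 0.0270 gives R_L ≥ R_th(1/0.0270 − 1) = 674.4 × 36.04 = 24.3 kΩ.

R_L(min) ≈ 24.3 kΩ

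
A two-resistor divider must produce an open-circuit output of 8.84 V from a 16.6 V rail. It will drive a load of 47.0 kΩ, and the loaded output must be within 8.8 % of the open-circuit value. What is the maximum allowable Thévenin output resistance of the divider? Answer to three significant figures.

R_th ≤ 4.54 kΩ

Loading drop = R_th/(R_th + R_L) ≤ 0.0880, so R_th ≤ R_L · ε/(1−ε) = 47.0 kΩ × 0.0880/0.9120 = 4.54 kΩ.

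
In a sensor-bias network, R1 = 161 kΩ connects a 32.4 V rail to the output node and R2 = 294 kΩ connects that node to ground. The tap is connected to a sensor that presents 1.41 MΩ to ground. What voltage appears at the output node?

V_out ≈ 19.5 V

The load sits in parallel with R2: R2‖R_L = (294 × 1410) / (294 + 1410) = 243.3 kΩ.
V_out = 32.4 × 243.3 / (161 + 243.3) = 32.4 × 243.3/404.3 = 19.5 V.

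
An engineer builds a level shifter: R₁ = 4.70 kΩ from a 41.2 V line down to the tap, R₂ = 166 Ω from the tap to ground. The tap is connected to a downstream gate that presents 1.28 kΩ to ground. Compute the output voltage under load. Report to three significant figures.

V_out ≈ 1.25 V

The load sits in parallel with R₂: R₂‖R_L = (166 × 1280) / (166 + 1280) = 146.9 Ω.
V_out = 41.2 × 146.9 / (4700 + 146.9) = 41.2 × 146.9/4847 = 1.25 V.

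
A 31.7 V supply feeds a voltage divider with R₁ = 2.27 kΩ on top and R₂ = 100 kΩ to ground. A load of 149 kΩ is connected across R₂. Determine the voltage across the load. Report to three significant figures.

V_out ≈ 30.5 V

The load sits in parallel with R₂: R₂‖R_L = (100 × 149) / (100 + 149) = 59.84 kΩ.
V_out = 31.7 × 59.84 / (2.27 + 59.84) = 31.7 × 59.84/62.11 = 30.5 V.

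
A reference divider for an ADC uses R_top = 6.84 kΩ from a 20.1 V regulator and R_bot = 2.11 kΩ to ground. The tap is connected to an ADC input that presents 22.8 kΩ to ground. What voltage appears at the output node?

The load sits in parallel with R_bot: R_bot‖R_L = (2.11 × 22.8) / (2.11 + 22.8) = 1.931 kΩ.
V_out = 20.1 × 1.931 / (6.84 + 1.931) = 20.1 × 1.931/8.771 = 4.43 V.
(Unloaded it would have been 4.74 V.)

V_out ≈ 4.43 V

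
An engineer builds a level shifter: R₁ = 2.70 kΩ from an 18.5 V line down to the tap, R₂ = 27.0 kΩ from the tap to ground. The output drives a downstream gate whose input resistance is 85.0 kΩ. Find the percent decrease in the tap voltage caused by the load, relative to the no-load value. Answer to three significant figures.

2.81 %

The divider's output (Thévenin) resistance is R₁‖R₂ = 2.455 kΩ.
Fractional drop under load = R_th/(R_th + R_L) = 2.455 / (2.455 + 85.0) = 0.02807.
So the output falls by 2.81 %.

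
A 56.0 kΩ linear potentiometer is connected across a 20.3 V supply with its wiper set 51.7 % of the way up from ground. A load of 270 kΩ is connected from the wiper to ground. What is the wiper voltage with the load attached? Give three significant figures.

The wiper splits the pot into (1−α)R = 27.05 kΩ above and αR = 28.95 kΩ below.
Lower section ‖ load = 26.15 kΩ.
V_wiper = 20.3 × 26.15/(27.05 + 26.15) = 9.98 V.

V ≈ 9.98 V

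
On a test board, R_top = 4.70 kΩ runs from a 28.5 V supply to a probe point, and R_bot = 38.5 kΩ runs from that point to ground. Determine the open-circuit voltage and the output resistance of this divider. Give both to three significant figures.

V_th is the open-circuit tap voltage: 28.5 × 38.5/(4.70 + 38.5) = 25.4 V.
With the supply zeroed, R_top and R_bot appear in parallel from the tap: R_th = R_top‖R_bot = (4.70 × 38.5)/43.20 = 4.19 kΩ.

V_th = 25.4 V, R_th = 4.19 kΩ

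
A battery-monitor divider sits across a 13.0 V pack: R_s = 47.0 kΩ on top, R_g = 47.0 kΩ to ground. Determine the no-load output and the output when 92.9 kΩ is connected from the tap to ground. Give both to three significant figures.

Open-circuit: V = 13.0 × 47.0/(47.0 + 47.0) = 6.50 V.
With the load, R_g becomes R_g‖R_L = 31.21 kΩ, so V = 13.0 × 31.21/78.21 = 5.19 V.

Unloaded: 6.50 V; loaded: 5.19 V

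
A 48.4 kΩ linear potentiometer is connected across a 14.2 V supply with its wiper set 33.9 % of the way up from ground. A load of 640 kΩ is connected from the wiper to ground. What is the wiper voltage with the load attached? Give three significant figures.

V ≈ 4.73 V

The wiper splits the pot into (1−α)R = 31.99 kΩ above and αR = 16.41 kΩ below.
Lower section ‖ load = 16.00 kΩ.
V_wiper = 14.2 × 16.00/(31.99 + 16.00) = 4.73 V.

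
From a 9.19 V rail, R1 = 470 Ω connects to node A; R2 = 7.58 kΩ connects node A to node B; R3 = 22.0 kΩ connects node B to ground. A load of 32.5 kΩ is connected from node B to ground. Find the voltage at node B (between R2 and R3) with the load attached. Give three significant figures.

At node B, R3 is in parallel with the load: R3‖R_L = 13120 Ω.
Below node A the resistance is R2 + (R3‖R_L) = 20700 Ω, so V_A = 9.19 × 20700/21170 = 8.986 V.
Then V_B = V_A × (R3‖R_L)/(R2 + R3‖R_L) = 8.986 × 13120/20700 = 5.70 V.

V ≈ 5.70 V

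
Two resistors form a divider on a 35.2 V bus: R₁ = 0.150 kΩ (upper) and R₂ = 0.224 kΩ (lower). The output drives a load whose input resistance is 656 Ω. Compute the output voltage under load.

V_out ≈ 18.5 V

The load sits in parallel with R₂: R₂‖R_L = (224 × 656) / (224 + 656) = 167.0 Ω.
V_out = 35.2 × 167.0 / (150 + 167.0) = 35.2 × 167.0/317.0 = 18.5 V.
(Unloaded it would have been 21.1 V.)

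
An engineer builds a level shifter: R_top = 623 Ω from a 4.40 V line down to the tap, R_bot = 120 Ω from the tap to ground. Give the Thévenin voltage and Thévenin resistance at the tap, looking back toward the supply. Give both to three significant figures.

V_th is the open-circuit tap voltage: 4.40 × 120/(623 + 120) = 0.711 V.
With the supply zeroed, R_top and R_bot appear in parallel from the tap: R_th = R_top‖R_bot = (623 × 120)/743.0 = 101 Ω.

V_th = 0.711 V, R_th = 101 Ω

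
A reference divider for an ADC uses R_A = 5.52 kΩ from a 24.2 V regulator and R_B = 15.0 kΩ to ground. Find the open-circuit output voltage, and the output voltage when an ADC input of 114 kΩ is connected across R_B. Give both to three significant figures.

Open-circuit: V = 24.2 × 15.0/(5.52 + 15.0) = 17.7 V.
With the load, R_B becomes R_B‖R_L = 13.26 kΩ, so V = 24.2 × 13.26/18.78 = 17.1 V.

Unloaded: 17.7 V; loaded: 17.1 V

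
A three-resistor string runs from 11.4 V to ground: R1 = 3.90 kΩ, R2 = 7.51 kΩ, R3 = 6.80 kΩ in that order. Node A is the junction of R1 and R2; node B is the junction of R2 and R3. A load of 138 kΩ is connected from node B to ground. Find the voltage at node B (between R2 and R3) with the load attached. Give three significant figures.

At node B, R3 is in parallel with the load: R3‖R_L = 6.481 kΩ.
Below node A the resistance is R2 + (R3‖R_L) = 13.99 kΩ, so V_A = 11.4 × 13.99/17.89 = 8.915 V.
Then V_B = V_A × (R3‖R_L)/(R2 + R3‖R_L) = 8.915 × 6.481/13.99 = 4.13 V.

V ≈ 4.13 V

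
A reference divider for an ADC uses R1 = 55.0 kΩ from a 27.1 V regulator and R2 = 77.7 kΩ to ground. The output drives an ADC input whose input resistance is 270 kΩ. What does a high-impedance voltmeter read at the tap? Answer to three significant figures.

The load sits in parallel with R2: R2‖R_L = (77.7 × 270) / (77.7 + 270) = 60.34 kΩ.
V_out = 27.1 × 60.34 / (55.0 + 60.34) = 27.1 × 60.34/115.3 = 14.2 V.

V_out ≈ 14.2 V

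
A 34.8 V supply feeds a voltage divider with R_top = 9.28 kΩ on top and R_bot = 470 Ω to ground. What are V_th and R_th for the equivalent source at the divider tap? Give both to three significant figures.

V_th = 1.68 V, R_th = 447 Ω

V_th is the open-circuit tap voltage: 34.8 × 470/(9280 + 470) = 1.68 V.
With the supply zeroed, R_top and R_bot appear in parallel from the tap: R_th = R_top‖R_bot = (9280 × 470)/9750 = 447 Ω.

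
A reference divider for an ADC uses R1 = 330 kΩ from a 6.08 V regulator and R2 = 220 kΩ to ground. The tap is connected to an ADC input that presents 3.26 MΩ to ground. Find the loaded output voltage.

The load sits in parallel with R2: R2‖R_L = (220 × 3260) / (220 + 3260) = 206.1 kΩ.
V_out = 6.08 × 206.1 / (330 + 206.1) = 6.08 × 206.1/536.1 = 2.34 V.

V_out ≈ 2.34 V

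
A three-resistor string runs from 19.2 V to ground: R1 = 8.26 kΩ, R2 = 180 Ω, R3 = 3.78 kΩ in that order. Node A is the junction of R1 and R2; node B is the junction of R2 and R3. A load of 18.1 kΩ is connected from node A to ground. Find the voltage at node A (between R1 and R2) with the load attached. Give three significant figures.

V ≈ 5.42 V

Below node A the series string R2+R3 = 3960 Ω sits in parallel with the 18100 Ω load: 3249 Ω.
V_A = 19.2 × 3249/(8260 + 3249) = 5.42 V.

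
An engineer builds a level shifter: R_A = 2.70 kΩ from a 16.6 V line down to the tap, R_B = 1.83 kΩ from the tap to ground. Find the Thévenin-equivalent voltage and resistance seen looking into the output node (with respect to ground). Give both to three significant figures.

V_th = 6.71 V, R_th = 1.09 kΩ

V_th is the open-circuit tap voltage: 16.6 × 1.83/(2.70 + 1.83) = 6.71 V.
With the supply zeroed, R_A and R_B appear in parallel from the tap: R_th = R_A‖R_B = (2.70 × 1.83)/4.530 = 1.09 kΩ.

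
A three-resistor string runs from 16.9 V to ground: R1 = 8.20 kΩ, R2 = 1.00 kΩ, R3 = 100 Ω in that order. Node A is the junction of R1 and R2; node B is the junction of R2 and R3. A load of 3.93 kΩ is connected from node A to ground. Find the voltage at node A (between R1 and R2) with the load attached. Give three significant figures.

V ≈ 1.60 V

Below node A the series string R2+R3 = 1100 Ω sits in parallel with the 3930 Ω load: 859.4 Ω.
V_A = 16.9 × 859.4/(8200 + 859.4) = 1.60 V.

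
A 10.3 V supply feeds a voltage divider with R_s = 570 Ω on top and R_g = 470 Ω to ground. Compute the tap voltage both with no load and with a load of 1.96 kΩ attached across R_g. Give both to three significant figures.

Unloaded: 4.65 V; loaded: 4.11 V

Open-circuit: V = 10.3 × 470/(570 + 470) = 4.65 V.
With the load, R_g becomes R_g‖R_L = 379.1 Ω, so V = 10.3 × 379.1/949.1 = 4.11 V.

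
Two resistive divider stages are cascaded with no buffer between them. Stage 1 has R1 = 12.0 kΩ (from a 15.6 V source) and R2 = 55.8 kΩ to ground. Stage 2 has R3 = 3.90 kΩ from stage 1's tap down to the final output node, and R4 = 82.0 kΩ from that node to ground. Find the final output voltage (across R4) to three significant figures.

Stage 2 presents R3+R4 = 85.90 kΩ as a load on stage 1's tap.
Stage 1's lower leg becomes R2‖(R3+R4) = 33.83 kΩ, so V_mid = 15.6 × 33.83/45.83 = 11.52 V.
Stage 2 is itself unloaded: V_out = V_mid × R4/(R3+R4) = 11.52 × 82.0/85.90 = 11.0 V.

V_out ≈ 11.0 V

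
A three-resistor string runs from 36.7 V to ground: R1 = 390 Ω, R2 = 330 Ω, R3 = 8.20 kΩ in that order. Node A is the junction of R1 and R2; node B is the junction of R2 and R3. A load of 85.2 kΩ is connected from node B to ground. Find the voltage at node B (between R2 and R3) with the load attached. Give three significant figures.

At node B, R3 is in parallel with the load: R3‖R_L = 7480 Ω.
Below node A the resistance is R2 + (R3‖R_L) = 7810 Ω, so V_A = 36.7 × 7810/8200 = 34.95 V.
Then V_B = V_A × (R3‖R_L)/(R2 + R3‖R_L) = 34.95 × 7480/7810 = 33.5 V.

V ≈ 33.5 V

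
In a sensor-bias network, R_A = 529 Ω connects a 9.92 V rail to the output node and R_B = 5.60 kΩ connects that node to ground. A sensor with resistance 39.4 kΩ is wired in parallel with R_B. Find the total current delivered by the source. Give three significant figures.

I ≈ 1.83 mA

R_B‖R_L = 4903 Ω, so the source sees R_A + R_B‖R_L = 5432 Ω.
I = 9.92 V / 5432 Ω = 1.83 mA.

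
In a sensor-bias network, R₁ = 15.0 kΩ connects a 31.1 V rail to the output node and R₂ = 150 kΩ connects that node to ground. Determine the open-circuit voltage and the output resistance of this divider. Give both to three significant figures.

V_th is the open-circuit tap voltage: 31.1 × 150/(15.0 + 150) = 28.3 V.
With the supply zeroed, R₁ and R₂ appear in parallel from the tap: R_th = R₁‖R₂ = (15.0 × 150)/165.0 = 13.6 kΩ.

V_th = 28.3 V, R_th = 13.6 kΩ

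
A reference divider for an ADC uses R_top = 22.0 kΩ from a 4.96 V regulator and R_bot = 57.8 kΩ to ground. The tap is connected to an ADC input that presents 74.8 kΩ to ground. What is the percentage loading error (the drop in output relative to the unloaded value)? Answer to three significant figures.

17.6 %

Unloaded V = 4.96 × 57.8/79.80 = 3.593 V.
Loaded: R_bot‖R_L = 32.61 kΩ, giving V = 4.96 × 32.61/54.61 = 2.962 V.
Drop = (3.593 − 2.962) / 3.593 = 17.6 %.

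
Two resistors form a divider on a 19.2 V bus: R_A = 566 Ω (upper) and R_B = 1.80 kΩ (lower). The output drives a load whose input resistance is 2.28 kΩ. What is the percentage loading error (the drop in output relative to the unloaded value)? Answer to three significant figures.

15.9 %

Unloaded V = 19.2 × 1800/2366 = 14.61 V.
Loaded: R_B‖R_L = 1006 Ω, giving V = 19.2 × 1006/1572 = 12.29 V.
Drop = (14.61 − 12.29) / 14.61 = 15.9 %.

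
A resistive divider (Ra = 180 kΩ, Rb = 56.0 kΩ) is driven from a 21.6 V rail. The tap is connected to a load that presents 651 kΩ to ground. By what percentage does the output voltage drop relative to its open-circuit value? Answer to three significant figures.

The divider's output (Thévenin) resistance is Ra‖Rb = 42.71 kΩ.
Fractional drop under load = R_th/(R_th + R_L) = 42.71 / (42.71 + 651) = 0.06157.
So the output falls by 6.16 %.

6.16 %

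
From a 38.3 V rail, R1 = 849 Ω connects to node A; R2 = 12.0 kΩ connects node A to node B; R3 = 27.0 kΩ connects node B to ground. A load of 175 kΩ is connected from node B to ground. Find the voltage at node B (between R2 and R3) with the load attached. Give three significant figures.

At node B, R3 is in parallel with the load: R3‖R_L = 23390 Ω.
Below node A the resistance is R2 + (R3‖R_L) = 35390 Ω, so V_A = 38.3 × 35390/36240 = 37.40 V.
Then V_B = V_A × (R3‖R_L)/(R2 + R3‖R_L) = 37.40 × 23390/35390 = 24.7 V.

V ≈ 24.7 V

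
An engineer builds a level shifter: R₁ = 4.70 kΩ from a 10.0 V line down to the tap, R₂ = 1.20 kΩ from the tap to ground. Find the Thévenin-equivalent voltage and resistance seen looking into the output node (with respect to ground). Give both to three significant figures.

V_th = 2.03 V, R_th = 956 Ω

V_th is the open-circuit tap voltage: 10.0 × 1.20/(4.70 + 1.20) = 2.03 V.
With the supply zeroed, R₁ and R₂ appear in parallel from the tap: R_th = R₁‖R₂ = (4.70 × 1.20)/5.900 = 956 Ω.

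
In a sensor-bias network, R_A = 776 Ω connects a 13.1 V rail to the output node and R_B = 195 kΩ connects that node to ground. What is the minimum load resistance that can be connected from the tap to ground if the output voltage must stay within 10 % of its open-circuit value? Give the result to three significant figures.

Output resistance R_th = R_A‖R_B = (776 × 195000)/195800 = 772.9 Ω.
The fractional drop is R_th/(R_th + R_L); requiring this ≤ 0.100 gives R_L ≥ R_th(1/0.100 − 1) = 772.9 × 9.000 = 6.96 kΩ.

R_L(min) ≈ 6.96 kΩ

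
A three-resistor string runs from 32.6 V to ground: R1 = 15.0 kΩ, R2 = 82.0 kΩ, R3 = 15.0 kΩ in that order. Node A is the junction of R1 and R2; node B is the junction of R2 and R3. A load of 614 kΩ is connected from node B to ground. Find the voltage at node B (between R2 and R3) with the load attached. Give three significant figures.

At node B, R3 is in parallel with the load: R3‖R_L = 14.64 kΩ.
Below node A the resistance is R2 + (R3‖R_L) = 96.64 kΩ, so V_A = 32.6 × 96.64/111.6 = 28.22 V.
Then V_B = V_A × (R3‖R_L)/(R2 + R3‖R_L) = 28.22 × 14.64/96.64 = 4.28 V.

V ≈ 4.28 V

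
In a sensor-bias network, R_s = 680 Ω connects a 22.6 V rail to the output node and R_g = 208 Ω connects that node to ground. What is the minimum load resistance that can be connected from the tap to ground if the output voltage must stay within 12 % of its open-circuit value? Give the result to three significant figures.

R_L(min) ≈ 1.17 kΩ

Output resistance R_th = R_s‖R_g = (680 × 208)/888.0 = 159.3 Ω.
The fractional drop is R_th/(R_th + R_L); requiring this ≤ 0.120 gives R_L ≥ R_th(1/0.120 − 1) = 159.3 × 7.333 = 1.17 kΩ.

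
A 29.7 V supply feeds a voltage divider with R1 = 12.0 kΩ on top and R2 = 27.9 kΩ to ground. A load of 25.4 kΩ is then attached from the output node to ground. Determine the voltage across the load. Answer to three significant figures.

V_out ≈ 15.6 V

The load sits in parallel with R2: R2‖R_L = (27.9 × 25.4) / (27.9 + 25.4) = 13.30 kΩ.
V_out = 29.7 × 13.30 / (12.0 + 13.30) = 29.7 × 13.30/25.30 = 15.6 V.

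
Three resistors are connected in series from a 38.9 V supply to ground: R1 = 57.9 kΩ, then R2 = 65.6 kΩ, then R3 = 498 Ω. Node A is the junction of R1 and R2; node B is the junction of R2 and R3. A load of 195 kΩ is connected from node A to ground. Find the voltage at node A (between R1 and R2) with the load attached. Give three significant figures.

V ≈ 17.9 V

Below node A the series string R2+R3 = 66100 Ω sits in parallel with the 195000 Ω load: 49370 Ω.
V_A = 38.9 × 49370/(57900 + 49370) = 17.9 V.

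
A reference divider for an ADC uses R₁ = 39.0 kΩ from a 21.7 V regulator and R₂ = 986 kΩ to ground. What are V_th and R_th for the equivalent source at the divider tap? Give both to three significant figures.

V_th is the open-circuit tap voltage: 21.7 × 986/(39.0 + 986) = 20.9 V.
With the supply zeroed, R₁ and R₂ appear in parallel from the tap: R_th = R₁‖R₂ = (39.0 × 986)/1025 = 37.5 kΩ.

V_th = 20.9 V, R_th = 37.5 kΩ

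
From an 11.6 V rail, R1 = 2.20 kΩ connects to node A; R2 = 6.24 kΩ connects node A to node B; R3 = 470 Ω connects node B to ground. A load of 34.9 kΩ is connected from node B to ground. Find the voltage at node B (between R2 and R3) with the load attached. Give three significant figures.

At node B, R3 is in parallel with the load: R3‖R_L = 463.8 Ω.
Below node A the resistance is R2 + (R3‖R_L) = 6704 Ω, so V_A = 11.6 × 6704/8904 = 8.734 V.
Then V_B = V_A × (R3‖R_L)/(R2 + R3‖R_L) = 8.734 × 463.8/6704 = 0.604 V.

V ≈ 0.604 V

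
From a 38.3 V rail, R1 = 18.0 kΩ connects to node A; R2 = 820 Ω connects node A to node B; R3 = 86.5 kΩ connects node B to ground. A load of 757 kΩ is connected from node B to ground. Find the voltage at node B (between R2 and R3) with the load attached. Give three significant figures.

At node B, R3 is in parallel with the load: R3‖R_L = 77630 Ω.
Below node A the resistance is R2 + (R3‖R_L) = 78450 Ω, so V_A = 38.3 × 78450/96450 = 31.15 V.
Then V_B = V_A × (R3‖R_L)/(R2 + R3‖R_L) = 31.15 × 77630/78450 = 30.8 V.

V ≈ 30.8 V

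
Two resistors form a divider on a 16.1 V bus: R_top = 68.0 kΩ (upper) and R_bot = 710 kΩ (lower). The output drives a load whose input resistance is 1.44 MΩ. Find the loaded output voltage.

The load sits in parallel with R_bot: R_bot‖R_L = (710 × 1440) / (710 + 1440) = 475.5 kΩ.
V_out = 16.1 × 475.5 / (68.0 + 475.5) = 16.1 × 475.5/543.5 = 14.1 V.

V_out ≈ 14.1 V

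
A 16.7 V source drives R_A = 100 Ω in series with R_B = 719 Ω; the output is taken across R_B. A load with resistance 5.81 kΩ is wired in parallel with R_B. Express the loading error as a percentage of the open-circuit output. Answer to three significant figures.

1.49 %

The divider's output (Thévenin) resistance is R_A‖R_B = 87.79 Ω.
Fractional drop under load = R_th/(R_th + R_L) = 87.79 / (87.79 + 5810) = 0.01489.
So the output falls by 1.49 %.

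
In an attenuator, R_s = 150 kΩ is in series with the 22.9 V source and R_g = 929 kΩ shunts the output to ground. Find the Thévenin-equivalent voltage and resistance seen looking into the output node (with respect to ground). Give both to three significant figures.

V_th is the open-circuit tap voltage: 22.9 × 929/(150 + 929) = 19.7 V.
With the supply zeroed, R_s and R_g appear in parallel from the tap: R_th = R_s‖R_g = (150 × 929)/1079 = 129 kΩ.

V_th = 19.7 V, R_th = 129 kΩ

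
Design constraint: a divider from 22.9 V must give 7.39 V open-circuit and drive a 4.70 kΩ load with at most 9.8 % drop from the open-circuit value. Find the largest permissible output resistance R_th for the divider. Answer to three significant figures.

R_th ≤ 511 Ω

Loading drop = R_th/(R_th + R_L) ≤ 0.0980, so R_th ≤ R_L · ε/(1−ε) = 4.70 kΩ × 0.0980/0.9020 = 511 Ω.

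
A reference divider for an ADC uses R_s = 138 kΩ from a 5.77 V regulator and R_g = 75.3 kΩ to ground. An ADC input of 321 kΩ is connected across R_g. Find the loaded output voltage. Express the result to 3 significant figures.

V_out ≈ 1.77 V

The load sits in parallel with R_g: R_g‖R_L = (75.3 × 321) / (75.3 + 321) = 60.99 kΩ.
V_out = 5.77 × 60.99 / (138 + 60.99) = 5.77 × 60.99/199.0 = 1.77 V.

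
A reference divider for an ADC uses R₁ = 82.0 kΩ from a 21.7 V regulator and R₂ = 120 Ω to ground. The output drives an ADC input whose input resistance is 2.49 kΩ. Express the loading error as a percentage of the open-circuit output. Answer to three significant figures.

4.59 %

The divider's output (Thévenin) resistance is R₁‖R₂ = 119.8 Ω.
Fractional drop under load = R_th/(R_th + R_L) = 119.8 / (119.8 + 2490) = 0.04591.
So the output falls by 4.59 %.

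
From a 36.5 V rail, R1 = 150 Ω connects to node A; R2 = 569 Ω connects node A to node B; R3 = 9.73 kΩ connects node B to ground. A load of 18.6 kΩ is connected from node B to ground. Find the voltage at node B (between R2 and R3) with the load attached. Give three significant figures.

V ≈ 32.8 V

At node B, R3 is in parallel with the load: R3‖R_L = 6388 Ω.
Below node A the resistance is R2 + (R3‖R_L) = 6957 Ω, so V_A = 36.5 × 6957/7107 = 35.73 V.
Then V_B = V_A × (R3‖R_L)/(R2 + R3‖R_L) = 35.73 × 6388/6957 = 32.8 V.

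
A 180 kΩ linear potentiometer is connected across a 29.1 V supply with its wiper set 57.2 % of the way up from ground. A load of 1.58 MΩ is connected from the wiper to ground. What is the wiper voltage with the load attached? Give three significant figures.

The wiper splits the pot into (1−α)R = 77.04 kΩ above and αR = 103.0 kΩ below.
Lower section ‖ load = 96.66 kΩ.
V_wiper = 29.1 × 96.66/(77.04 + 96.66) = 16.2 V.

V ≈ 16.2 V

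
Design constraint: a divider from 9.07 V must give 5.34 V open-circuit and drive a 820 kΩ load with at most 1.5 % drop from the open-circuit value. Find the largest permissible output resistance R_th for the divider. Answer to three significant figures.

R_th ≤ 12.5 kΩ

Loading drop = R_th/(R_th + R_L) ≤ 0.0150, so R_th ≤ R_L · ε/(1−ε) = 820 kΩ × 0.0150/0.9850 = 12.5 kΩ.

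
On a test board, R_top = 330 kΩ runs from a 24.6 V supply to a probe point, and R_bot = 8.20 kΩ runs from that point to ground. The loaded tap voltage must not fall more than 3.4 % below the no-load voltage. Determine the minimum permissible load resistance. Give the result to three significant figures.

Output resistance R_th = R_top‖R_bot = (330 × 8.20)/338.2 = 8.001 kΩ.
The fractional drop is R_th/(R_th + R_L); requiring this ≤ 0.0340 gives R_L ≥ R_th(1/0.0340 − 1) = 8.001 × 28.41 = 227 kΩ.

R_L(min) ≈ 227 kΩ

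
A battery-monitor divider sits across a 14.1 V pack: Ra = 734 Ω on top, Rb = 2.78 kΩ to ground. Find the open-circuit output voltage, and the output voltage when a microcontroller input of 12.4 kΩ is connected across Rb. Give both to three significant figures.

Open-circuit: V = 14.1 × 2780/(734 + 2780) = 11.2 V.
With the load, Rb becomes Rb‖R_L = 2271 Ω, so V = 14.1 × 2271/3005 = 10.7 V.

Unloaded: 11.2 V; loaded: 10.7 V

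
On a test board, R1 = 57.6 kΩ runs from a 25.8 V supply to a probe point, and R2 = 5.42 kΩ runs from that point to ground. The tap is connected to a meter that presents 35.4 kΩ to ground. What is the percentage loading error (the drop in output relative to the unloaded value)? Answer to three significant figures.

12.3 %

The divider's output (Thévenin) resistance is R1‖R2 = 4.954 kΩ.
Fractional drop under load = R_th/(R_th + R_L) = 4.954 / (4.954 + 35.4) = 0.1228.
So the output falls by 12.3 %.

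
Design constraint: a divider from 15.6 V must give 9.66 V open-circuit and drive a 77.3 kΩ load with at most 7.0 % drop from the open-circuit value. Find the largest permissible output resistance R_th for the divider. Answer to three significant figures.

R_th ≤ 5.82 kΩ

Loading drop = R_th/(R_th + R_L) ≤ 0.0700, so R_th ≤ R_L · ε/(1−ε) = 77.3 kΩ × 0.0700/0.9300 = 5.82 kΩ.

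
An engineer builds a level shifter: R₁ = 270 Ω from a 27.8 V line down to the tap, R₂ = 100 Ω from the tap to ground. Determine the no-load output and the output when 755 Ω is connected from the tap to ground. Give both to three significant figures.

Unloaded: 7.51 V; loaded: 6.85 V

Open-circuit: V = 27.8 × 100/(270 + 100) = 7.51 V.
With the load, R₂ becomes R₂‖R_L = 88.30 Ω, so V = 27.8 × 88.30/358.3 = 6.85 V.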